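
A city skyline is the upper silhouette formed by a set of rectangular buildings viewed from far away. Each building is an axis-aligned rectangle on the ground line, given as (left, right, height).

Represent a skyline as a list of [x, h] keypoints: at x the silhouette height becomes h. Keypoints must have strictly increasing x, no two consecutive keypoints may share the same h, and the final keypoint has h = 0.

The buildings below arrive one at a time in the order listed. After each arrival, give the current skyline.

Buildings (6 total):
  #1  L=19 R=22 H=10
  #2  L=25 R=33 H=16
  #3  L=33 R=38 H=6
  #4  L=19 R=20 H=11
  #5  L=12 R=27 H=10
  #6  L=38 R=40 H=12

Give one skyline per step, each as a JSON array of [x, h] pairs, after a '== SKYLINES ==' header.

== SKYLINES ==
[[19,10],[22,0]]
[[19,10],[22,0],[25,16],[33,0]]
[[19,10],[22,0],[25,16],[33,6],[38,0]]
[[19,11],[20,10],[22,0],[25,16],[33,6],[38,0]]
[[12,10],[19,11],[20,10],[25,16],[33,6],[38,0]]
[[12,10],[19,11],[20,10],[25,16],[33,6],[38,12],[40,0]]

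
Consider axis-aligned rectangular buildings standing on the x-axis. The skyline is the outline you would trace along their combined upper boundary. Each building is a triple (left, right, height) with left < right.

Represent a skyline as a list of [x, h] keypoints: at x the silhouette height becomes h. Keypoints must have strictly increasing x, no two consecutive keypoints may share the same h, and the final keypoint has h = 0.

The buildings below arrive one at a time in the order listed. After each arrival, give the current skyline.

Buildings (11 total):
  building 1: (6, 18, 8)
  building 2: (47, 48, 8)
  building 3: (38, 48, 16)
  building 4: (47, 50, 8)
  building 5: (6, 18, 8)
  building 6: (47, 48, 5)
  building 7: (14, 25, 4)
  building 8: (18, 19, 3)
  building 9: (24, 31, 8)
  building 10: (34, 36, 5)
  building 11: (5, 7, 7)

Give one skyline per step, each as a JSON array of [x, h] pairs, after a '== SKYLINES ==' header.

== SKYLINES ==
[[6,8],[18,0]]
[[6,8],[18,0],[47,8],[48,0]]
[[6,8],[18,0],[38,16],[48,0]]
[[6,8],[18,0],[38,16],[48,8],[50,0]]
[[6,8],[18,0],[38,16],[48,8],[50,0]]
[[6,8],[18,0],[38,16],[48,8],[50,0]]
[[6,8],[18,4],[25,0],[38,16],[48,8],[50,0]]
[[6,8],[18,4],[25,0],[38,16],[48,8],[50,0]]
[[6,8],[18,4],[24,8],[31,0],[38,16],[48,8],[50,0]]
[[6,8],[18,4],[24,8],[31,0],[34,5],[36,0],[38,16],[48,8],[50,0]]
[[5,7],[6,8],[18,4],[24,8],[31,0],[34,5],[36,0],[38,16],[48,8],[50,0]]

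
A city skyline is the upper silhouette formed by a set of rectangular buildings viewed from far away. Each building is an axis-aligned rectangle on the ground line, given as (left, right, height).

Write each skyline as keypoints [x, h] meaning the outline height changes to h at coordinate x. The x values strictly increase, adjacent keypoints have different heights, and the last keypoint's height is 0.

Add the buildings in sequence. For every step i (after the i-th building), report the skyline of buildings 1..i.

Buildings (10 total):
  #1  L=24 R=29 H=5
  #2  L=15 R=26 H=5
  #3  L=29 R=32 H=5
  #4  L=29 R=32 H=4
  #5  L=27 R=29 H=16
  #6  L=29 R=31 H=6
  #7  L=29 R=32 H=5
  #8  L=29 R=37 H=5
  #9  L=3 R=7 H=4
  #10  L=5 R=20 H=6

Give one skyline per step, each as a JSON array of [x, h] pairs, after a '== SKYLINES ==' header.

== SKYLINES ==
[[24,5],[29,0]]
[[15,5],[29,0]]
[[15,5],[32,0]]
[[15,5],[32,0]]
[[15,5],[27,16],[29,5],[32,0]]
[[15,5],[27,16],[29,6],[31,5],[32,0]]
[[15,5],[27,16],[29,6],[31,5],[32,0]]
[[15,5],[27,16],[29,6],[31,5],[37,0]]
[[3,4],[7,0],[15,5],[27,16],[29,6],[31,5],[37,0]]
[[3,4],[5,6],[20,5],[27,16],[29,6],[31,5],[37,0]]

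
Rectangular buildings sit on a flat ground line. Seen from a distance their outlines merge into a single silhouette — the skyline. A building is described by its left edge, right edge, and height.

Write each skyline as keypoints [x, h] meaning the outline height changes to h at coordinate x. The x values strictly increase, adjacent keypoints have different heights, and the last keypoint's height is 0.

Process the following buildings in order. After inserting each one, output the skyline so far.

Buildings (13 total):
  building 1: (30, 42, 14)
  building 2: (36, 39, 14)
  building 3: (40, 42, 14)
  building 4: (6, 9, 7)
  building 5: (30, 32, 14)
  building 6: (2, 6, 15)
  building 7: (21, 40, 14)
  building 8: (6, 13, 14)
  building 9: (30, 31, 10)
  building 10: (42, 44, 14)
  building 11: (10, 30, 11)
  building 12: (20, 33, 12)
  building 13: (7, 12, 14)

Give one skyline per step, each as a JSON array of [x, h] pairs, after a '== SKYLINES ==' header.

== SKYLINES ==
[[30,14],[42,0]]
[[30,14],[42,0]]
[[30,14],[42,0]]
[[6,7],[9,0],[30,14],[42,0]]
[[6,7],[9,0],[30,14],[42,0]]
[[2,15],[6,7],[9,0],[30,14],[42,0]]
[[2,15],[6,7],[9,0],[21,14],[42,0]]
[[2,15],[6,14],[13,0],[21,14],[42,0]]
[[2,15],[6,14],[13,0],[21,14],[42,0]]
[[2,15],[6,14],[13,0],[21,14],[44,0]]
[[2,15],[6,14],[13,11],[21,14],[44,0]]
[[2,15],[6,14],[13,11],[20,12],[21,14],[44,0]]
[[2,15],[6,14],[13,11],[20,12],[21,14],[44,0]]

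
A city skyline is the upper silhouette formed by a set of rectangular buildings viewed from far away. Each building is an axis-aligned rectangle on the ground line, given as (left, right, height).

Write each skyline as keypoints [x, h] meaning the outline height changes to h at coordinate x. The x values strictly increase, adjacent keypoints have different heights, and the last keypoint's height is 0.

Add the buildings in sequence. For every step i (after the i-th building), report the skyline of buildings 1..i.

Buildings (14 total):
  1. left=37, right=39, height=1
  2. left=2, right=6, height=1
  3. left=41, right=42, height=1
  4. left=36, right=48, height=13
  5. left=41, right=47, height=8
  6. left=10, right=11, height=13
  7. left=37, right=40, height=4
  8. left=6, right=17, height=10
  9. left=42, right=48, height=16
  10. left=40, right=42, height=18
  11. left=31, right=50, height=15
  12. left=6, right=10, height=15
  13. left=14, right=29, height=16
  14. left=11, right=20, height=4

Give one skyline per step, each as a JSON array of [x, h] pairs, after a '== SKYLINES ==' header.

== SKYLINES ==
[[37,1],[39,0]]
[[2,1],[6,0],[37,1],[39,0]]
[[2,1],[6,0],[37,1],[39,0],[41,1],[42,0]]
[[2,1],[6,0],[36,13],[48,0]]
[[2,1],[6,0],[36,13],[48,0]]
[[2,1],[6,0],[10,13],[11,0],[36,13],[48,0]]
[[2,1],[6,0],[10,13],[11,0],[36,13],[48,0]]
[[2,1],[6,10],[10,13],[11,10],[17,0],[36,13],[48,0]]
[[2,1],[6,10],[10,13],[11,10],[17,0],[36,13],[42,16],[48,0]]
[[2,1],[6,10],[10,13],[11,10],[17,0],[36,13],[40,18],[42,16],[48,0]]
[[2,1],[6,10],[10,13],[11,10],[17,0],[31,15],[40,18],[42,16],[48,15],[50,0]]
[[2,1],[6,15],[10,13],[11,10],[17,0],[31,15],[40,18],[42,16],[48,15],[50,0]]
[[2,1],[6,15],[10,13],[11,10],[14,16],[29,0],[31,15],[40,18],[42,16],[48,15],[50,0]]
[[2,1],[6,15],[10,13],[11,10],[14,16],[29,0],[31,15],[40,18],[42,16],[48,15],[50,0]]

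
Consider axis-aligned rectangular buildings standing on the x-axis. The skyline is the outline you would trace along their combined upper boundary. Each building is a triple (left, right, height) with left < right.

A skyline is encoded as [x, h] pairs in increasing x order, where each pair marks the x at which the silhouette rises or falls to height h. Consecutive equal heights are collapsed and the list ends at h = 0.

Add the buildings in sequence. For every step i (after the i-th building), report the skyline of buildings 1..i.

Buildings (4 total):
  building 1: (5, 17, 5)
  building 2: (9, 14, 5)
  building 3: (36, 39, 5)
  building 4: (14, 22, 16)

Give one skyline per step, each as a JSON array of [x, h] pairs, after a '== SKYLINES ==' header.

== SKYLINES ==
[[5,5],[17,0]]
[[5,5],[17,0]]
[[5,5],[17,0],[36,5],[39,0]]
[[5,5],[14,16],[22,0],[36,5],[39,0]]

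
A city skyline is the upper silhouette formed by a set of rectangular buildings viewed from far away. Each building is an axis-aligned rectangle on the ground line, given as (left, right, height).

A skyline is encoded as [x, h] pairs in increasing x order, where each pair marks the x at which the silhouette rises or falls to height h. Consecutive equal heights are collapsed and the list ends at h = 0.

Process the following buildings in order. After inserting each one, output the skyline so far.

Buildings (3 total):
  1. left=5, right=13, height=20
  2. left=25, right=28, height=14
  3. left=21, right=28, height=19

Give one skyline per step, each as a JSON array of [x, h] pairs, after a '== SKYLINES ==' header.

== SKYLINES ==
[[5,20],[13,0]]
[[5,20],[13,0],[25,14],[28,0]]
[[5,20],[13,0],[21,19],[28,0]]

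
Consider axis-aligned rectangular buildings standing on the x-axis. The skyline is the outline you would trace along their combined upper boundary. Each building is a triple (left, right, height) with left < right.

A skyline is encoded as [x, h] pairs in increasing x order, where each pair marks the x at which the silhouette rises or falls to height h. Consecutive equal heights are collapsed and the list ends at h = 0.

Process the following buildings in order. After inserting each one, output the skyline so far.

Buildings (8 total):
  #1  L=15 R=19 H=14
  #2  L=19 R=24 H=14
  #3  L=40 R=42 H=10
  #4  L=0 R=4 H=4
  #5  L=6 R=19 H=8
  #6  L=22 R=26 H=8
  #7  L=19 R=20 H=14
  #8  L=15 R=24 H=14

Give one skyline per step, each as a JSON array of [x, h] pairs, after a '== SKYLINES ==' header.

== SKYLINES ==
[[15,14],[19,0]]
[[15,14],[24,0]]
[[15,14],[24,0],[40,10],[42,0]]
[[0,4],[4,0],[15,14],[24,0],[40,10],[42,0]]
[[0,4],[4,0],[6,8],[15,14],[24,0],[40,10],[42,0]]
[[0,4],[4,0],[6,8],[15,14],[24,8],[26,0],[40,10],[42,0]]
[[0,4],[4,0],[6,8],[15,14],[24,8],[26,0],[40,10],[42,0]]
[[0,4],[4,0],[6,8],[15,14],[24,8],[26,0],[40,10],[42,0]]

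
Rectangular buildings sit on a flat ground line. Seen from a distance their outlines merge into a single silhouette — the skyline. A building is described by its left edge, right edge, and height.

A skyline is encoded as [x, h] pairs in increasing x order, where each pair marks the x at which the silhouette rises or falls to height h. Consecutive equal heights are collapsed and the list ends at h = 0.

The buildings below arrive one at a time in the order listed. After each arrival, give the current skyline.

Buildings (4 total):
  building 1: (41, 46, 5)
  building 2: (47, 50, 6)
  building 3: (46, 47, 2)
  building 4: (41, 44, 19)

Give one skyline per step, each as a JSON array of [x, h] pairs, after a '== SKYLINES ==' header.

== SKYLINES ==
[[41,5],[46,0]]
[[41,5],[46,0],[47,6],[50,0]]
[[41,5],[46,2],[47,6],[50,0]]
[[41,19],[44,5],[46,2],[47,6],[50,0]]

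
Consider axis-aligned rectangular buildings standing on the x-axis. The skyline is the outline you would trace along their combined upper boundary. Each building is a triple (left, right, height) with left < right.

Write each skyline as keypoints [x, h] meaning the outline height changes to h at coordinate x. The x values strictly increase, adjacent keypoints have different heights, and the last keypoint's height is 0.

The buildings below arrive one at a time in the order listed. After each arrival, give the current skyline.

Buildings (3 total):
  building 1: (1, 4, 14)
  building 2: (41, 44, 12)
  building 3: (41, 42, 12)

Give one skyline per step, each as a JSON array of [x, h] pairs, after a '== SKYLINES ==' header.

== SKYLINES ==
[[1,14],[4,0]]
[[1,14],[4,0],[41,12],[44,0]]
[[1,14],[4,0],[41,12],[44,0]]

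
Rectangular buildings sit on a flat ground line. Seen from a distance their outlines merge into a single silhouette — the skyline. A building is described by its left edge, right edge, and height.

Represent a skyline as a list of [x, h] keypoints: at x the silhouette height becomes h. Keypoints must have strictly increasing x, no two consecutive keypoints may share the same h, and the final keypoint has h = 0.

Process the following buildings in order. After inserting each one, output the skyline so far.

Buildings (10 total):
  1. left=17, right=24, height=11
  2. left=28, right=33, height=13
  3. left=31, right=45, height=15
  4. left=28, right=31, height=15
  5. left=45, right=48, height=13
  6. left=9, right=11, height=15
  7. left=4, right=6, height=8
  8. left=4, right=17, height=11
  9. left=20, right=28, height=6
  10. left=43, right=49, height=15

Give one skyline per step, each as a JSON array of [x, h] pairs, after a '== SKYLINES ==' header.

== SKYLINES ==
[[17,11],[24,0]]
[[17,11],[24,0],[28,13],[33,0]]
[[17,11],[24,0],[28,13],[31,15],[45,0]]
[[17,11],[24,0],[28,15],[45,0]]
[[17,11],[24,0],[28,15],[45,13],[48,0]]
[[9,15],[11,0],[17,11],[24,0],[28,15],[45,13],[48,0]]
[[4,8],[6,0],[9,15],[11,0],[17,11],[24,0],[28,15],[45,13],[48,0]]
[[4,11],[9,15],[11,11],[24,0],[28,15],[45,13],[48,0]]
[[4,11],[9,15],[11,11],[24,6],[28,15],[45,13],[48,0]]
[[4,11],[9,15],[11,11],[24,6],[28,15],[49,0]]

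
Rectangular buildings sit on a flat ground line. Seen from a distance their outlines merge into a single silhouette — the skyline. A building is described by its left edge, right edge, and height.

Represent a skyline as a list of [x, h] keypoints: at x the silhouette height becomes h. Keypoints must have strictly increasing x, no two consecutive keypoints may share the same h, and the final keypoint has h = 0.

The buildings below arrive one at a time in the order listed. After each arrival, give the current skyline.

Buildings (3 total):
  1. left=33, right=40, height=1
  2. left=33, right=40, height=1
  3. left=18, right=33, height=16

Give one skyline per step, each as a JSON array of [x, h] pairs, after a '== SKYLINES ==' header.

== SKYLINES ==
[[33,1],[40,0]]
[[33,1],[40,0]]
[[18,16],[33,1],[40,0]]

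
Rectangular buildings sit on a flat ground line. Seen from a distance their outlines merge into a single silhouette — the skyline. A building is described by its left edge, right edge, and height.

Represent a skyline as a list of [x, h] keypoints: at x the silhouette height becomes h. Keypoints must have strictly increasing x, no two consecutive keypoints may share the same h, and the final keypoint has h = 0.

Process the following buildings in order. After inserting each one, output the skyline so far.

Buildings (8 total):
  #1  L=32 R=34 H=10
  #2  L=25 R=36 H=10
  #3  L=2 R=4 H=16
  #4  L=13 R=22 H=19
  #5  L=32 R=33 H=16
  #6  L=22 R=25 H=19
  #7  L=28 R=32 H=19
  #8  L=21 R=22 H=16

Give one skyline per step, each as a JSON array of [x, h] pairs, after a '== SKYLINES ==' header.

== SKYLINES ==
[[32,10],[34,0]]
[[25,10],[36,0]]
[[2,16],[4,0],[25,10],[36,0]]
[[2,16],[4,0],[13,19],[22,0],[25,10],[36,0]]
[[2,16],[4,0],[13,19],[22,0],[25,10],[32,16],[33,10],[36,0]]
[[2,16],[4,0],[13,19],[25,10],[32,16],[33,10],[36,0]]
[[2,16],[4,0],[13,19],[25,10],[28,19],[32,16],[33,10],[36,0]]
[[2,16],[4,0],[13,19],[25,10],[28,19],[32,16],[33,10],[36,0]]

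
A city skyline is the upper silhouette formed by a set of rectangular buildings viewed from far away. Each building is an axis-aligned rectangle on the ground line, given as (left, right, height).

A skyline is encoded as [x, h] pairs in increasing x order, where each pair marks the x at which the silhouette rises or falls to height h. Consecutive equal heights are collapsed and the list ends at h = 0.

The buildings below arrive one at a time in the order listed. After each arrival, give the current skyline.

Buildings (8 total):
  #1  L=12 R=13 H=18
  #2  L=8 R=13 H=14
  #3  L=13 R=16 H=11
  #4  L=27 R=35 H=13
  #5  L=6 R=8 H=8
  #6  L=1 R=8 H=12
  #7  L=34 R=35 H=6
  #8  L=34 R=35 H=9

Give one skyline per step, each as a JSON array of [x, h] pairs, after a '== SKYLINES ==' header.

== SKYLINES ==
[[12,18],[13,0]]
[[8,14],[12,18],[13,0]]
[[8,14],[12,18],[13,11],[16,0]]
[[8,14],[12,18],[13,11],[16,0],[27,13],[35,0]]
[[6,8],[8,14],[12,18],[13,11],[16,0],[27,13],[35,0]]
[[1,12],[8,14],[12,18],[13,11],[16,0],[27,13],[35,0]]
[[1,12],[8,14],[12,18],[13,11],[16,0],[27,13],[35,0]]
[[1,12],[8,14],[12,18],[13,11],[16,0],[27,13],[35,0]]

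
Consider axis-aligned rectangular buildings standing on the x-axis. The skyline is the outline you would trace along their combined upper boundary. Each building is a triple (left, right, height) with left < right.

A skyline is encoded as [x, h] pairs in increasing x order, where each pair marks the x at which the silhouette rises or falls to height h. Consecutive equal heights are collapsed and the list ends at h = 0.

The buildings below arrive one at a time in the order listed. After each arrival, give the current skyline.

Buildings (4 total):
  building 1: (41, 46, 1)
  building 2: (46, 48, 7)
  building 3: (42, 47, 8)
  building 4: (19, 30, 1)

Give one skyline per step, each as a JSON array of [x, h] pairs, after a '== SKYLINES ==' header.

== SKYLINES ==
[[41,1],[46,0]]
[[41,1],[46,7],[48,0]]
[[41,1],[42,8],[47,7],[48,0]]
[[19,1],[30,0],[41,1],[42,8],[47,7],[48,0]]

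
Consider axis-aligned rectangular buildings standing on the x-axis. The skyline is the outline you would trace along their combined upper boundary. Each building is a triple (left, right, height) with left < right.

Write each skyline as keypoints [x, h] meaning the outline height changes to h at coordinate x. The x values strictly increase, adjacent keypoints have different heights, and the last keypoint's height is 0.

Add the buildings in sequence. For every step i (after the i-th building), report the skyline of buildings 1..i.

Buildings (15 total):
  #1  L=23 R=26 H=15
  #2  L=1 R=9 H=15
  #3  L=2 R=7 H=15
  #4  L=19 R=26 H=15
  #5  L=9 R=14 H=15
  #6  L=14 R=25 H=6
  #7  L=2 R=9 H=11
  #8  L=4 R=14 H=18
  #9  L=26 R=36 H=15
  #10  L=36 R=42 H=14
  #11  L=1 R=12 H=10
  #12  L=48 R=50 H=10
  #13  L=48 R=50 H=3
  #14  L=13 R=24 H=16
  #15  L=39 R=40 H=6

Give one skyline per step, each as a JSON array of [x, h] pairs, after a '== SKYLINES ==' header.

== SKYLINES ==
[[23,15],[26,0]]
[[1,15],[9,0],[23,15],[26,0]]
[[1,15],[9,0],[23,15],[26,0]]
[[1,15],[9,0],[19,15],[26,0]]
[[1,15],[14,0],[19,15],[26,0]]
[[1,15],[14,6],[19,15],[26,0]]
[[1,15],[14,6],[19,15],[26,0]]
[[1,15],[4,18],[14,6],[19,15],[26,0]]
[[1,15],[4,18],[14,6],[19,15],[36,0]]
[[1,15],[4,18],[14,6],[19,15],[36,14],[42,0]]
[[1,15],[4,18],[14,6],[19,15],[36,14],[42,0]]
[[1,15],[4,18],[14,6],[19,15],[36,14],[42,0],[48,10],[50,0]]
[[1,15],[4,18],[14,6],[19,15],[36,14],[42,0],[48,10],[50,0]]
[[1,15],[4,18],[14,16],[24,15],[36,14],[42,0],[48,10],[50,0]]
[[1,15],[4,18],[14,16],[24,15],[36,14],[42,0],[48,10],[50,0]]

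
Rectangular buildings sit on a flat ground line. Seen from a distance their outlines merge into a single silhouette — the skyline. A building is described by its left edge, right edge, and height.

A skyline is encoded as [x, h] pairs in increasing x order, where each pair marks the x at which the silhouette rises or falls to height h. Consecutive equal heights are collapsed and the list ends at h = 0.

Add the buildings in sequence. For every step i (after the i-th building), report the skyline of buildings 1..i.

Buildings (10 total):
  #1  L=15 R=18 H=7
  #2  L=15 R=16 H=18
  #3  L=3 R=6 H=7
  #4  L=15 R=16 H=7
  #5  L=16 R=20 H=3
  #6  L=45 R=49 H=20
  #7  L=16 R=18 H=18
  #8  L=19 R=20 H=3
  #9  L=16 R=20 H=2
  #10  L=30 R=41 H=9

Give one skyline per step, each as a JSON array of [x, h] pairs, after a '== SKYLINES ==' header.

== SKYLINES ==
[[15,7],[18,0]]
[[15,18],[16,7],[18,0]]
[[3,7],[6,0],[15,18],[16,7],[18,0]]
[[3,7],[6,0],[15,18],[16,7],[18,0]]
[[3,7],[6,0],[15,18],[16,7],[18,3],[20,0]]
[[3,7],[6,0],[15,18],[16,7],[18,3],[20,0],[45,20],[49,0]]
[[3,7],[6,0],[15,18],[18,3],[20,0],[45,20],[49,0]]
[[3,7],[6,0],[15,18],[18,3],[20,0],[45,20],[49,0]]
[[3,7],[6,0],[15,18],[18,3],[20,0],[45,20],[49,0]]
[[3,7],[6,0],[15,18],[18,3],[20,0],[30,9],[41,0],[45,20],[49,0]]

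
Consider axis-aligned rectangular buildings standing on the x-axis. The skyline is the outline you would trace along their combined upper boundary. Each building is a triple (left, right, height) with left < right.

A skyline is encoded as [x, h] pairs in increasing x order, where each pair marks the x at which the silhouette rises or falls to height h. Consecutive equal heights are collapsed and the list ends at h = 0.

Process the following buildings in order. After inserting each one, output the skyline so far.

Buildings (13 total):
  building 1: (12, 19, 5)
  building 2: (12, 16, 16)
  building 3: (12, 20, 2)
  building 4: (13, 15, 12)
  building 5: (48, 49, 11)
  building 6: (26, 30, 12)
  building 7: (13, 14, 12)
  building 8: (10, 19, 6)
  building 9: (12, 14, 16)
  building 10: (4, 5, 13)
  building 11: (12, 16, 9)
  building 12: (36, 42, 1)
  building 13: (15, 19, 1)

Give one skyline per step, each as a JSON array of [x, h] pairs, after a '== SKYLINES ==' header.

== SKYLINES ==
[[12,5],[19,0]]
[[12,16],[16,5],[19,0]]
[[12,16],[16,5],[19,2],[20,0]]
[[12,16],[16,5],[19,2],[20,0]]
[[12,16],[16,5],[19,2],[20,0],[48,11],[49,0]]
[[12,16],[16,5],[19,2],[20,0],[26,12],[30,0],[48,11],[49,0]]
[[12,16],[16,5],[19,2],[20,0],[26,12],[30,0],[48,11],[49,0]]
[[10,6],[12,16],[16,6],[19,2],[20,0],[26,12],[30,0],[48,11],[49,0]]
[[10,6],[12,16],[16,6],[19,2],[20,0],[26,12],[30,0],[48,11],[49,0]]
[[4,13],[5,0],[10,6],[12,16],[16,6],[19,2],[20,0],[26,12],[30,0],[48,11],[49,0]]
[[4,13],[5,0],[10,6],[12,16],[16,6],[19,2],[20,0],[26,12],[30,0],[48,11],[49,0]]
[[4,13],[5,0],[10,6],[12,16],[16,6],[19,2],[20,0],[26,12],[30,0],[36,1],[42,0],[48,11],[49,0]]
[[4,13],[5,0],[10,6],[12,16],[16,6],[19,2],[20,0],[26,12],[30,0],[36,1],[42,0],[48,11],[49,0]]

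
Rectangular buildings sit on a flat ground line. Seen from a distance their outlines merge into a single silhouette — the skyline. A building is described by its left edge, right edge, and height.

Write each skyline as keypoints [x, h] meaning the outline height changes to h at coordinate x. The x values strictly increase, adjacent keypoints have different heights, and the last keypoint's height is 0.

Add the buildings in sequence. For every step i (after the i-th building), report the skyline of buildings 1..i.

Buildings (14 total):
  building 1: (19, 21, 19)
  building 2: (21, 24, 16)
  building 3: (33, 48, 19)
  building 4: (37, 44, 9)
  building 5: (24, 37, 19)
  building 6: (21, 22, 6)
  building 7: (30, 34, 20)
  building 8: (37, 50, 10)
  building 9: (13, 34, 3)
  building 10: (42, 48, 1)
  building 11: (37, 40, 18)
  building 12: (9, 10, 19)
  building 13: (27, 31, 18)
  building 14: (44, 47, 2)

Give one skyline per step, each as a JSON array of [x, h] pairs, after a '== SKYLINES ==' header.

== SKYLINES ==
[[19,19],[21,0]]
[[19,19],[21,16],[24,0]]
[[19,19],[21,16],[24,0],[33,19],[48,0]]
[[19,19],[21,16],[24,0],[33,19],[48,0]]
[[19,19],[21,16],[24,19],[48,0]]
[[19,19],[21,16],[24,19],[48,0]]
[[19,19],[21,16],[24,19],[30,20],[34,19],[48,0]]
[[19,19],[21,16],[24,19],[30,20],[34,19],[48,10],[50,0]]
[[13,3],[19,19],[21,16],[24,19],[30,20],[34,19],[48,10],[50,0]]
[[13,3],[19,19],[21,16],[24,19],[30,20],[34,19],[48,10],[50,0]]
[[13,3],[19,19],[21,16],[24,19],[30,20],[34,19],[48,10],[50,0]]
[[9,19],[10,0],[13,3],[19,19],[21,16],[24,19],[30,20],[34,19],[48,10],[50,0]]
[[9,19],[10,0],[13,3],[19,19],[21,16],[24,19],[30,20],[34,19],[48,10],[50,0]]
[[9,19],[10,0],[13,3],[19,19],[21,16],[24,19],[30,20],[34,19],[48,10],[50,0]]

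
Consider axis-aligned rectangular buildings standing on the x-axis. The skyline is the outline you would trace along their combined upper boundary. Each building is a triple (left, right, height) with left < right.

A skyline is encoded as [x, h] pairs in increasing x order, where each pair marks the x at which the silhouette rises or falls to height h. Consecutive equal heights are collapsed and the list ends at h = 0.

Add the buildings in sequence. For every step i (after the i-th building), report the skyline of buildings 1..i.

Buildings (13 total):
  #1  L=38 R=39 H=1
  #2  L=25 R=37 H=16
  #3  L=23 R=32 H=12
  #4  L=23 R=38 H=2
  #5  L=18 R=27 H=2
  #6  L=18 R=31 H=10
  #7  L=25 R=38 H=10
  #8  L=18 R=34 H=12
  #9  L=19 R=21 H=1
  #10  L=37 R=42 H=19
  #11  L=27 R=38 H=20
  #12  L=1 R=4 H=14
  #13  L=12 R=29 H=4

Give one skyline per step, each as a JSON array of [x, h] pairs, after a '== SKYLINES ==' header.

== SKYLINES ==
[[38,1],[39,0]]
[[25,16],[37,0],[38,1],[39,0]]
[[23,12],[25,16],[37,0],[38,1],[39,0]]
[[23,12],[25,16],[37,2],[38,1],[39,0]]
[[18,2],[23,12],[25,16],[37,2],[38,1],[39,0]]
[[18,10],[23,12],[25,16],[37,2],[38,1],[39,0]]
[[18,10],[23,12],[25,16],[37,10],[38,1],[39,0]]
[[18,12],[25,16],[37,10],[38,1],[39,0]]
[[18,12],[25,16],[37,10],[38,1],[39,0]]
[[18,12],[25,16],[37,19],[42,0]]
[[18,12],[25,16],[27,20],[38,19],[42,0]]
[[1,14],[4,0],[18,12],[25,16],[27,20],[38,19],[42,0]]
[[1,14],[4,0],[12,4],[18,12],[25,16],[27,20],[38,19],[42,0]]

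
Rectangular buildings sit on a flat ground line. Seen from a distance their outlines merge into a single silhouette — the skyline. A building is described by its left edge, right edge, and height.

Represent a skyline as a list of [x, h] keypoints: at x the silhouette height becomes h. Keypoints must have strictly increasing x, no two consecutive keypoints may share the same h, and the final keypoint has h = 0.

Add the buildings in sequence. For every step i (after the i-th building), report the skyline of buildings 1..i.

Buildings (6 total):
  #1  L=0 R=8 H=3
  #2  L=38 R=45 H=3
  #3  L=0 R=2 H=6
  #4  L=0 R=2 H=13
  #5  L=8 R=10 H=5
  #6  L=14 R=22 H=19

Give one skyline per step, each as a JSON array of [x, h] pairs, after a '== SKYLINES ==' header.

== SKYLINES ==
[[0,3],[8,0]]
[[0,3],[8,0],[38,3],[45,0]]
[[0,6],[2,3],[8,0],[38,3],[45,0]]
[[0,13],[2,3],[8,0],[38,3],[45,0]]
[[0,13],[2,3],[8,5],[10,0],[38,3],[45,0]]
[[0,13],[2,3],[8,5],[10,0],[14,19],[22,0],[38,3],[45,0]]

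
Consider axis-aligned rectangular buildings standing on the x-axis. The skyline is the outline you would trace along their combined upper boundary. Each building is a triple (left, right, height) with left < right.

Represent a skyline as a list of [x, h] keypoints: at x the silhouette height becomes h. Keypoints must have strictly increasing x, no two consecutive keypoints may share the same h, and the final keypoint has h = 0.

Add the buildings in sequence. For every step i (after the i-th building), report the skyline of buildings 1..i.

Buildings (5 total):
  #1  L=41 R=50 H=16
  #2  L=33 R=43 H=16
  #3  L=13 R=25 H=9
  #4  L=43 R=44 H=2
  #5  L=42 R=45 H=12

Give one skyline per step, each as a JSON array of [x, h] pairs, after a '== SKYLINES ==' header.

== SKYLINES ==
[[41,16],[50,0]]
[[33,16],[50,0]]
[[13,9],[25,0],[33,16],[50,0]]
[[13,9],[25,0],[33,16],[50,0]]
[[13,9],[25,0],[33,16],[50,0]]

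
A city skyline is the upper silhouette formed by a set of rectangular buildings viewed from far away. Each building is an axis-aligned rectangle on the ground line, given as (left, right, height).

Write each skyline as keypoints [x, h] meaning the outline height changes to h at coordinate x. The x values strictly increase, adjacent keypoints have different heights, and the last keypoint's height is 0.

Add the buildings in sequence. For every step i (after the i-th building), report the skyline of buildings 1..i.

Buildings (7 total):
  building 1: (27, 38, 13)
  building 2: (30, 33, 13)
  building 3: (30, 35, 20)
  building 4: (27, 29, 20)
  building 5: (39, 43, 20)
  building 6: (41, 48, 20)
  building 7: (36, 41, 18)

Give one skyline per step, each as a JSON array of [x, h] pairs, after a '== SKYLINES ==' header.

== SKYLINES ==
[[27,13],[38,0]]
[[27,13],[38,0]]
[[27,13],[30,20],[35,13],[38,0]]
[[27,20],[29,13],[30,20],[35,13],[38,0]]
[[27,20],[29,13],[30,20],[35,13],[38,0],[39,20],[43,0]]
[[27,20],[29,13],[30,20],[35,13],[38,0],[39,20],[48,0]]
[[27,20],[29,13],[30,20],[35,13],[36,18],[39,20],[48,0]]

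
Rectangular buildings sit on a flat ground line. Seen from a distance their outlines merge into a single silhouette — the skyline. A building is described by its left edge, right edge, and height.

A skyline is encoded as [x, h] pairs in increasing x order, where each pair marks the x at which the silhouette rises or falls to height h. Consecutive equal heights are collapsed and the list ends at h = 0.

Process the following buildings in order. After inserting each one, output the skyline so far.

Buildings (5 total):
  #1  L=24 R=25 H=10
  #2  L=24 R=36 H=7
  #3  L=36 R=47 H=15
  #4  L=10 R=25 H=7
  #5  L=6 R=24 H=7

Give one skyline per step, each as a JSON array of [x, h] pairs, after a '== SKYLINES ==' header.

== SKYLINES ==
[[24,10],[25,0]]
[[24,10],[25,7],[36,0]]
[[24,10],[25,7],[36,15],[47,0]]
[[10,7],[24,10],[25,7],[36,15],[47,0]]
[[6,7],[24,10],[25,7],[36,15],[47,0]]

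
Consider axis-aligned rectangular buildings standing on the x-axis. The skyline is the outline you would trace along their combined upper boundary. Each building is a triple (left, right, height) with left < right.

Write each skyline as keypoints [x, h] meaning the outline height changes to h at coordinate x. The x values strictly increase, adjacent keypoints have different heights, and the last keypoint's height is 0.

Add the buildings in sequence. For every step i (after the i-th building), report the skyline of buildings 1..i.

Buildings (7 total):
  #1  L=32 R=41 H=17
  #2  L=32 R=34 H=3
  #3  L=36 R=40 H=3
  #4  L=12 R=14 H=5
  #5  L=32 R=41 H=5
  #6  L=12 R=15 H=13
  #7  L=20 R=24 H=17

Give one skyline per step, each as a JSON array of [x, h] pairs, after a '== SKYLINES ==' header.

== SKYLINES ==
[[32,17],[41,0]]
[[32,17],[41,0]]
[[32,17],[41,0]]
[[12,5],[14,0],[32,17],[41,0]]
[[12,5],[14,0],[32,17],[41,0]]
[[12,13],[15,0],[32,17],[41,0]]
[[12,13],[15,0],[20,17],[24,0],[32,17],[41,0]]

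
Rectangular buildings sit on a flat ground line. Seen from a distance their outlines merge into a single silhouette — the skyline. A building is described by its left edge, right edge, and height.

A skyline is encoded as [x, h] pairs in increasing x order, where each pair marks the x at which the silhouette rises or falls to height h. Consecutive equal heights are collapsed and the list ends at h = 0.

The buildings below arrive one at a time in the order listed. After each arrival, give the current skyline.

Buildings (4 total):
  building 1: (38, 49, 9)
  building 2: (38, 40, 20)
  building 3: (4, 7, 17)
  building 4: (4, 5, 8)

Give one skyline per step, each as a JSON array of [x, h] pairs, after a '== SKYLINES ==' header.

== SKYLINES ==
[[38,9],[49,0]]
[[38,20],[40,9],[49,0]]
[[4,17],[7,0],[38,20],[40,9],[49,0]]
[[4,17],[7,0],[38,20],[40,9],[49,0]]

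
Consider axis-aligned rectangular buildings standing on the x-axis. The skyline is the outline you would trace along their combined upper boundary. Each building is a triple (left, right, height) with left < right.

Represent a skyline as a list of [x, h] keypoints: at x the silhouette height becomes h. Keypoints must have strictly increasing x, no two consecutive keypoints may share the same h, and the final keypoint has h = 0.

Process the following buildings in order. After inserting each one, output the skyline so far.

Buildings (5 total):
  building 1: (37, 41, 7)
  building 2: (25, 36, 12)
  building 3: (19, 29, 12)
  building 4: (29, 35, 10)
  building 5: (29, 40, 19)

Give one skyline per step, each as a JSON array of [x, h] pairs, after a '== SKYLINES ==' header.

== SKYLINES ==
[[37,7],[41,0]]
[[25,12],[36,0],[37,7],[41,0]]
[[19,12],[36,0],[37,7],[41,0]]
[[19,12],[36,0],[37,7],[41,0]]
[[19,12],[29,19],[40,7],[41,0]]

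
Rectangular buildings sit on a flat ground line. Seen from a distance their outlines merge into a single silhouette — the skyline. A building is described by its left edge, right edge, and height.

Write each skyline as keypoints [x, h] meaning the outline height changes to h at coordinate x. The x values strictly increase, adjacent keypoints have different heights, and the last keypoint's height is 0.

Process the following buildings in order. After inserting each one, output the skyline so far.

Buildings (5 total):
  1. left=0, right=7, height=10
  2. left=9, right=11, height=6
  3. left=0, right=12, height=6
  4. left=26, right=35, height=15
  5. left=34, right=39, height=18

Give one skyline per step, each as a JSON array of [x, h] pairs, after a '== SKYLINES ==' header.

== SKYLINES ==
[[0,10],[7,0]]
[[0,10],[7,0],[9,6],[11,0]]
[[0,10],[7,6],[12,0]]
[[0,10],[7,6],[12,0],[26,15],[35,0]]
[[0,10],[7,6],[12,0],[26,15],[34,18],[39,0]]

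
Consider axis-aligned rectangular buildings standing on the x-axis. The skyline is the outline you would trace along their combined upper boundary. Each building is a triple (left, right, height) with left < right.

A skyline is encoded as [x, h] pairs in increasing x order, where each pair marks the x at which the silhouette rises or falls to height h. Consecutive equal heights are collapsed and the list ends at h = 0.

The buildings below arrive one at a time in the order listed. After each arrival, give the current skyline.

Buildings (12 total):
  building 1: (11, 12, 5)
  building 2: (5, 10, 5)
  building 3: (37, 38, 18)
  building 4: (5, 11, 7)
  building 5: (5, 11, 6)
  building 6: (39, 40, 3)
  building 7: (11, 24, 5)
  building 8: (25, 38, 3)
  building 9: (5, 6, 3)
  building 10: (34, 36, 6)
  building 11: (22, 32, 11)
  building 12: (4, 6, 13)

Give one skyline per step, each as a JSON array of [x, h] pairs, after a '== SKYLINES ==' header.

== SKYLINES ==
[[11,5],[12,0]]
[[5,5],[10,0],[11,5],[12,0]]
[[5,5],[10,0],[11,5],[12,0],[37,18],[38,0]]
[[5,7],[11,5],[12,0],[37,18],[38,0]]
[[5,7],[11,5],[12,0],[37,18],[38,0]]
[[5,7],[11,5],[12,0],[37,18],[38,0],[39,3],[40,0]]
[[5,7],[11,5],[24,0],[37,18],[38,0],[39,3],[40,0]]
[[5,7],[11,5],[24,0],[25,3],[37,18],[38,0],[39,3],[40,0]]
[[5,7],[11,5],[24,0],[25,3],[37,18],[38,0],[39,3],[40,0]]
[[5,7],[11,5],[24,0],[25,3],[34,6],[36,3],[37,18],[38,0],[39,3],[40,0]]
[[5,7],[11,5],[22,11],[32,3],[34,6],[36,3],[37,18],[38,0],[39,3],[40,0]]
[[4,13],[6,7],[11,5],[22,11],[32,3],[34,6],[36,3],[37,18],[38,0],[39,3],[40,0]]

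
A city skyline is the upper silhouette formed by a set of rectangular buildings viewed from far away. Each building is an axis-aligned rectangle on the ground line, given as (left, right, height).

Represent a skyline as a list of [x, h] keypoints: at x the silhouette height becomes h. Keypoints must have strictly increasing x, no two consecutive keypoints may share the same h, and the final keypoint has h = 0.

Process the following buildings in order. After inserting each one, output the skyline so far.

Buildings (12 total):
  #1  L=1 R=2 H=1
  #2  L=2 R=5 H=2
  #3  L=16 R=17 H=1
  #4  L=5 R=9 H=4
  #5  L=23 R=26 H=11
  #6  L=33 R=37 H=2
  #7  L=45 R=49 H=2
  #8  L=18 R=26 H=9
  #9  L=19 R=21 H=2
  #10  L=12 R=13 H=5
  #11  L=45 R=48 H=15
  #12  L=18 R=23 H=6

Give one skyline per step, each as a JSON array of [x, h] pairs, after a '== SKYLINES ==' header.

== SKYLINES ==
[[1,1],[2,0]]
[[1,1],[2,2],[5,0]]
[[1,1],[2,2],[5,0],[16,1],[17,0]]
[[1,1],[2,2],[5,4],[9,0],[16,1],[17,0]]
[[1,1],[2,2],[5,4],[9,0],[16,1],[17,0],[23,11],[26,0]]
[[1,1],[2,2],[5,4],[9,0],[16,1],[17,0],[23,11],[26,0],[33,2],[37,0]]
[[1,1],[2,2],[5,4],[9,0],[16,1],[17,0],[23,11],[26,0],[33,2],[37,0],[45,2],[49,0]]
[[1,1],[2,2],[5,4],[9,0],[16,1],[17,0],[18,9],[23,11],[26,0],[33,2],[37,0],[45,2],[49,0]]
[[1,1],[2,2],[5,4],[9,0],[16,1],[17,0],[18,9],[23,11],[26,0],[33,2],[37,0],[45,2],[49,0]]
[[1,1],[2,2],[5,4],[9,0],[12,5],[13,0],[16,1],[17,0],[18,9],[23,11],[26,0],[33,2],[37,0],[45,2],[49,0]]
[[1,1],[2,2],[5,4],[9,0],[12,5],[13,0],[16,1],[17,0],[18,9],[23,11],[26,0],[33,2],[37,0],[45,15],[48,2],[49,0]]
[[1,1],[2,2],[5,4],[9,0],[12,5],[13,0],[16,1],[17,0],[18,9],[23,11],[26,0],[33,2],[37,0],[45,15],[48,2],[49,0]]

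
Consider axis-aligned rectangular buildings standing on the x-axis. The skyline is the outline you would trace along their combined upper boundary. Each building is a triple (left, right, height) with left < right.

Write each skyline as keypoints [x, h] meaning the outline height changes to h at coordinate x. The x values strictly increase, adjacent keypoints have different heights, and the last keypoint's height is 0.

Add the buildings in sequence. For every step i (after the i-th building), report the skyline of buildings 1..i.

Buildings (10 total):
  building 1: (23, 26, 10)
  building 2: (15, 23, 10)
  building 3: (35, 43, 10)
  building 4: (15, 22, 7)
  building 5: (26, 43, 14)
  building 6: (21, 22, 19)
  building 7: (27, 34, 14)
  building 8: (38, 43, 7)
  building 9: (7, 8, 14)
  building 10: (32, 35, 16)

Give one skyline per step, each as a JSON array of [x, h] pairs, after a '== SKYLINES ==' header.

== SKYLINES ==
[[23,10],[26,0]]
[[15,10],[26,0]]
[[15,10],[26,0],[35,10],[43,0]]
[[15,10],[26,0],[35,10],[43,0]]
[[15,10],[26,14],[43,0]]
[[15,10],[21,19],[22,10],[26,14],[43,0]]
[[15,10],[21,19],[22,10],[26,14],[43,0]]
[[15,10],[21,19],[22,10],[26,14],[43,0]]
[[7,14],[8,0],[15,10],[21,19],[22,10],[26,14],[43,0]]
[[7,14],[8,0],[15,10],[21,19],[22,10],[26,14],[32,16],[35,14],[43,0]]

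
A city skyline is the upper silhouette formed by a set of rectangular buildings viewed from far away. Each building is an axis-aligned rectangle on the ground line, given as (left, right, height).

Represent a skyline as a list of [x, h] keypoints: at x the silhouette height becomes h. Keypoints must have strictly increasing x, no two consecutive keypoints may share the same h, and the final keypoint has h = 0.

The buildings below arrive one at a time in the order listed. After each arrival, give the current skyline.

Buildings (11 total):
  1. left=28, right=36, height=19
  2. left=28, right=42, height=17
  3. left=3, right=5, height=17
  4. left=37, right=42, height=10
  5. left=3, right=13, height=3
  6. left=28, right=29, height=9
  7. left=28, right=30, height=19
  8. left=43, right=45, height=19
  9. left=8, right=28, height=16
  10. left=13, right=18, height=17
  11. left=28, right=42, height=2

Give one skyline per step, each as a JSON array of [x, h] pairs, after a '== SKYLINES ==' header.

== SKYLINES ==
[[28,19],[36,0]]
[[28,19],[36,17],[42,0]]
[[3,17],[5,0],[28,19],[36,17],[42,0]]
[[3,17],[5,0],[28,19],[36,17],[42,0]]
[[3,17],[5,3],[13,0],[28,19],[36,17],[42,0]]
[[3,17],[5,3],[13,0],[28,19],[36,17],[42,0]]
[[3,17],[5,3],[13,0],[28,19],[36,17],[42,0]]
[[3,17],[5,3],[13,0],[28,19],[36,17],[42,0],[43,19],[45,0]]
[[3,17],[5,3],[8,16],[28,19],[36,17],[42,0],[43,19],[45,0]]
[[3,17],[5,3],[8,16],[13,17],[18,16],[28,19],[36,17],[42,0],[43,19],[45,0]]
[[3,17],[5,3],[8,16],[13,17],[18,16],[28,19],[36,17],[42,0],[43,19],[45,0]]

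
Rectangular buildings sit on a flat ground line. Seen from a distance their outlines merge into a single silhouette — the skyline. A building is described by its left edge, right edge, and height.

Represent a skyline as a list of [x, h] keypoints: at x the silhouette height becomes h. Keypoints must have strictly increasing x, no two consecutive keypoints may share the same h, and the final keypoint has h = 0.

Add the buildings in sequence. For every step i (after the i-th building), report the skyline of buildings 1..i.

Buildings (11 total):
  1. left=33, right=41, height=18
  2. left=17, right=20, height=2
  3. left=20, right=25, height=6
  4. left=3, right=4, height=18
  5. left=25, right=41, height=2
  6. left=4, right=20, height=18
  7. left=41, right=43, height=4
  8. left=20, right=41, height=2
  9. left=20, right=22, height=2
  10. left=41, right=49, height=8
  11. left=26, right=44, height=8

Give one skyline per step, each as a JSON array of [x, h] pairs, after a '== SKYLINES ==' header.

== SKYLINES ==
[[33,18],[41,0]]
[[17,2],[20,0],[33,18],[41,0]]
[[17,2],[20,6],[25,0],[33,18],[41,0]]
[[3,18],[4,0],[17,2],[20,6],[25,0],[33,18],[41,0]]
[[3,18],[4,0],[17,2],[20,6],[25,2],[33,18],[41,0]]
[[3,18],[20,6],[25,2],[33,18],[41,0]]
[[3,18],[20,6],[25,2],[33,18],[41,4],[43,0]]
[[3,18],[20,6],[25,2],[33,18],[41,4],[43,0]]
[[3,18],[20,6],[25,2],[33,18],[41,4],[43,0]]
[[3,18],[20,6],[25,2],[33,18],[41,8],[49,0]]
[[3,18],[20,6],[25,2],[26,8],[33,18],[41,8],[49,0]]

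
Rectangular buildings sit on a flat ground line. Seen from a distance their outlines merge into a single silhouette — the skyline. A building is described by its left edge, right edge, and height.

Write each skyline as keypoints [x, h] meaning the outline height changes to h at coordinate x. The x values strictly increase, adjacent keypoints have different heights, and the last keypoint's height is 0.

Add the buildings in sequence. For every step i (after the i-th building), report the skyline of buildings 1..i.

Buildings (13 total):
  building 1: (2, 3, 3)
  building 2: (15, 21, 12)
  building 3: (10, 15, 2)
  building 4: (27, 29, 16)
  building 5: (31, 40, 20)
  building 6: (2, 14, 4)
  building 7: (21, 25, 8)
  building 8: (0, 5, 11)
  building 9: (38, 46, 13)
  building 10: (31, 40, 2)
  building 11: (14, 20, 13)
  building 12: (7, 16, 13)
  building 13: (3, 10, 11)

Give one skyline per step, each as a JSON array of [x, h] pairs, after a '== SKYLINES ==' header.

== SKYLINES ==
[[2,3],[3,0]]
[[2,3],[3,0],[15,12],[21,0]]
[[2,3],[3,0],[10,2],[15,12],[21,0]]
[[2,3],[3,0],[10,2],[15,12],[21,0],[27,16],[29,0]]
[[2,3],[3,0],[10,2],[15,12],[21,0],[27,16],[29,0],[31,20],[40,0]]
[[2,4],[14,2],[15,12],[21,0],[27,16],[29,0],[31,20],[40,0]]
[[2,4],[14,2],[15,12],[21,8],[25,0],[27,16],[29,0],[31,20],[40,0]]
[[0,11],[5,4],[14,2],[15,12],[21,8],[25,0],[27,16],[29,0],[31,20],[40,0]]
[[0,11],[5,4],[14,2],[15,12],[21,8],[25,0],[27,16],[29,0],[31,20],[40,13],[46,0]]
[[0,11],[5,4],[14,2],[15,12],[21,8],[25,0],[27,16],[29,0],[31,20],[40,13],[46,0]]
[[0,11],[5,4],[14,13],[20,12],[21,8],[25,0],[27,16],[29,0],[31,20],[40,13],[46,0]]
[[0,11],[5,4],[7,13],[20,12],[21,8],[25,0],[27,16],[29,0],[31,20],[40,13],[46,0]]
[[0,11],[7,13],[20,12],[21,8],[25,0],[27,16],[29,0],[31,20],[40,13],[46,0]]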